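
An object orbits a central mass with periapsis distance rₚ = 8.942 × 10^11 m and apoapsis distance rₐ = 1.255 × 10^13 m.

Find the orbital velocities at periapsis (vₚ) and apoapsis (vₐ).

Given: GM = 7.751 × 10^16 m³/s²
rₚ = 8.942 × 10^11 m
rₐ = 1.255 × 10^13 m
GM = 7.751 × 10^16 m³/s²
a = (rₚ + rₐ)/2 = 6.7221 × 10^12 m
Vis-viva: v² = GM (2/r − 1/a)
vₚ² = 7.751 × 10^16 × (2.23664 × 10^-12 − 1.48763 × 10^-13) = 161831 m²/s²
vₚ = 402.282 m/s ≈ 402.3 m/s
vₐ² = 7.751 × 10^16 × (1.59363 × 10^-13 − 1.48763 × 10^-13) = 821.568 m²/s²
vₐ = 28.663 m/s ≈ 28.66 m/s

Final answer: vₚ = 402.3 m/s, vₐ = 28.66 m/s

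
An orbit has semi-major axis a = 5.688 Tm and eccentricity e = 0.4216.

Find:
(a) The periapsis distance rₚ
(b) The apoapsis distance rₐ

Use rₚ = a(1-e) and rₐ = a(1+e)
a = 5.688 Tm = 5.688 × 10^12 m
e = 0.4216:  1 − e = 0.5784,  1 + e = 1.4216
(a) rₚ = a(1 − e) = 5.688 × 10^12 m × 0.5784 = 3.28994 × 10^12 m ≈ 3.29 Tm
(b) rₐ = a(1 + e) = 5.688 × 10^12 m × 1.4216 = 8.08606 × 10^12 m ≈ 8.086 Tm

Final answer:
(a) rₚ = 3.29 Tm
(b) rₐ = 8.086 Tm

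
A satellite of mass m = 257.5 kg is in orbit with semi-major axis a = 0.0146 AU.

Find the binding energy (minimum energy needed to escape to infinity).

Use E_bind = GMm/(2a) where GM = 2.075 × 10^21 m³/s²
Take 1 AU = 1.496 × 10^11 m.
a = 0.0146 AU = 2.18416 × 10^9 m
GM = 2.075 × 10^21 m³/s²
m = 257.5 kg
GMm = 2.075 × 10^21 × 257.5 = 5.34313 × 10^23 m³·kg/s²
2a = 4.36832 × 10^9 m
E_bind = GMm/(2a) = 1.22315 × 10^14 J ≈ 122.3 TJ

Final answer: 122.3 TJ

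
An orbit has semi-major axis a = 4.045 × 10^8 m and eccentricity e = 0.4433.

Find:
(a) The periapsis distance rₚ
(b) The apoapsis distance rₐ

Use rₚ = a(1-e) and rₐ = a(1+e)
a = 4.045 × 10^8 m
e = 0.4433:  1 − e = 0.5567,  1 + e = 1.4433
(a) rₚ = a(1 − e) = 4.045 × 10^8 m × 0.5567 = 2.25185 × 10^8 m ≈ 2.252 × 10^8 m
(b) rₐ = a(1 + e) = 4.045 × 10^8 m × 1.4433 = 5.83815 × 10^8 m ≈ 5.838 × 10^8 m

Final answer:
(a) rₚ = 2.252 × 10^8 m
(b) rₐ = 5.838 × 10^8 m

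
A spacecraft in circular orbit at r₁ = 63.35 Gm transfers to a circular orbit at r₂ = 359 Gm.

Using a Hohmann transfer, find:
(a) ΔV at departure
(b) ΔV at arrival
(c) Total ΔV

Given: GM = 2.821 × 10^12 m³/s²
r₁ = 63.35 Gm = 6.335 × 10^10 m
r₂ = 359 Gm = 3.59 × 10^11 m
GM = 2.821 × 10^12 m³/s²
Transfer ellipse: a_t = (r₁ + r₂)/2 = 2.11175 × 10^11 m
Circular speed at r₁: v₁ = √(GM/r₁) = 6.67311 m/s
Transfer speed at r₁ (periapsis): v₁ₜ = √(GM(2/r₁ − 1/a_t)) = 8.7007 m/s
(a) ΔV₁ = v₁ₜ − v₁ = 2.02759 m/s ≈ 2.028 m/s
Circular speed at r₂: v₂ = √(GM/r₂) = 2.8032 m/s
Transfer speed at r₂ (apoapsis): v₂ₜ = √(GM(2/r₂ − 1/a_t)) = 1.53535 m/s
(b) ΔV₂ = v₂ − v₂ₜ = 1.26786 m/s ≈ 1.268 m/s
(c) ΔV_total = ΔV₁ + ΔV₂ = 3.29545 m/s ≈ 3.295 m/s

Final answer:
(a) ΔV₁ = 2.028 m/s
(b) ΔV₂ = 1.268 m/s
(c) ΔV_total = 3.295 m/s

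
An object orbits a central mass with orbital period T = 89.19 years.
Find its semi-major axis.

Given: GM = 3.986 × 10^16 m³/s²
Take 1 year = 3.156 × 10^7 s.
T = 89.19 years = 2.81484 × 10^9 s
GM = 3.986 × 10^16 m³/s²
Kepler's third law: a³ = GM T² / (4π²)
T² = 7.9233 × 10^18 s²
a³ = (3.986 × 10^16) × (7.9233 × 10^18) / (4π²) = 7.99989 × 10^33 m³
a = (a³)^(1/3) = 1.99999 × 10^11 m ≈ 200 Gm

Final answer: 200 Gm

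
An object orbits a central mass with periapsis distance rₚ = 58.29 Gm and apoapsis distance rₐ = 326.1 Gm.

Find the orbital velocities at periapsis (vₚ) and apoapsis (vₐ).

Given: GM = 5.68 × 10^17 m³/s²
rₚ = 58.29 Gm = 5.829 × 10^10 m
rₐ = 326.1 Gm = 3.261 × 10^11 m
GM = 5.68 × 10^17 m³/s²
a = (rₚ + rₐ)/2 = 1.92195 × 10^11 m
Vis-viva: v² = GM (2/r − 1/a)
vₚ² = 5.68 × 10^17 × (3.43112 × 10^-11 − 5.20305 × 10^-12) = 1.65334 × 10^7 m²/s²
vₚ = 4066.13 m/s ≈ 4.066 km/s
vₐ² = 5.68 × 10^17 × (6.13309 × 10^-12 − 5.20305 × 10^-12) = 528262 m²/s²
vₐ = 726.816 m/s ≈ 726.8 m/s

Final answer: vₚ = 4.066 km/s, vₐ = 726.8 m/s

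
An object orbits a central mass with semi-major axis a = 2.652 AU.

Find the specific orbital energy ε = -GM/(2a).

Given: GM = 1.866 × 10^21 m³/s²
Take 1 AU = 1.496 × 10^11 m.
a = 2.652 AU = 3.96739 × 10^11 m
GM = 1.866 × 10^21 m³/s²
2a = 7.93478 × 10^11 m
ε = −GM/(2a) = -2.35167 × 10^9 J/kg ≈ -2.352 GJ/kg

Final answer: -2.352 GJ/kg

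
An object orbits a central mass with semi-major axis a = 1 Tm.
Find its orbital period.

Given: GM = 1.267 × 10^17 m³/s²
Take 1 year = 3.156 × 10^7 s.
a = 1 Tm = 1 × 10^12 m
GM = 1.267 × 10^17 m³/s²
a³ = 1 × 10^36 m³
T = 2π √(a³/GM) = 2π √((1 × 10^36) / (1.267 × 10^17)) = 2π × 2.80939 × 10^9 s
T = 1.76519 × 10^10 s ≈ 559.3 years

Final answer: 559.3 years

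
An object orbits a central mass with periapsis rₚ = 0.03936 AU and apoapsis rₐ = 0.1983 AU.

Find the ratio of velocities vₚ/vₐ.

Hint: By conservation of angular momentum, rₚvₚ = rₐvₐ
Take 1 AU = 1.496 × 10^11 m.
rₚ = 0.03936 AU = 5.88826 × 10^9 m
rₐ = 0.1983 AU = 2.96657 × 10^10 m
rₚvₚ = rₐvₐ  ⇒  vₚ/vₐ = rₐ/rₚ
vₚ/vₐ = (2.96657 × 10^10) / (5.88826 × 10^9) = 5.03811

Final answer: vₚ/vₐ = 5.038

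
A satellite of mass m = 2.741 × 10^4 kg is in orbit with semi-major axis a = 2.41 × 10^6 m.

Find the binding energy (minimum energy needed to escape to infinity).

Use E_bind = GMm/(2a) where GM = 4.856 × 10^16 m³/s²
a = 2.41 × 10^6 m
GM = 4.856 × 10^16 m³/s²
m = 2.741 × 10^4 kg
GMm = 4.856 × 10^16 × 27410 = 1.33103 × 10^21 m³·kg/s²
2a = 4.82 × 10^6 m
E_bind = GMm/(2a) = 2.76147 × 10^14 J ≈ 276.1 TJ

Final answer: 276.1 TJ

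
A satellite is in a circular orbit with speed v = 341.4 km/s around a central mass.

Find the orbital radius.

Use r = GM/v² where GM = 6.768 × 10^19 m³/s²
v = 341.4 km/s = 341400 m/s
GM = 6.768 × 10^19 m³/s²
v² = 1.16554 × 10^11 m²/s²
r = GM/v² = (6.768 × 10^19) / (1.16554 × 10^11) = 5.80675 × 10^8 m ≈ 5.807 × 10^8 m

Final answer: 5.807 × 10^8 m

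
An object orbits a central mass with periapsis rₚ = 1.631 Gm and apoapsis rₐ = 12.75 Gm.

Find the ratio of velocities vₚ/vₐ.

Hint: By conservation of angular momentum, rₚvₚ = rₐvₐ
rₚ = 1.631 Gm = 1.631 × 10^9 m
rₐ = 12.75 Gm = 1.275 × 10^10 m
rₚvₚ = rₐvₐ  ⇒  vₚ/vₐ = rₐ/rₚ
vₚ/vₐ = (1.275 × 10^10) / (1.631 × 10^9) = 7.81729

Final answer: vₚ/vₐ = 7.817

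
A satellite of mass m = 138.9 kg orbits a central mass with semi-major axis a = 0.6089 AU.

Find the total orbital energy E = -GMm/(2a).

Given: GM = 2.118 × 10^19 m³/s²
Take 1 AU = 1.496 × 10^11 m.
a = 0.6089 AU = 9.10914 × 10^10 m
GM = 2.118 × 10^19 m³/s²
2a = 1.82183 × 10^11 m
GMm = 2.118 × 10^19 × 138.9 = 2.9419 × 10^21 m³·kg/s²
E = −GMm/(2a) = -1.61481 × 10^10 J ≈ -16.15 GJ

Final answer: -16.15 GJ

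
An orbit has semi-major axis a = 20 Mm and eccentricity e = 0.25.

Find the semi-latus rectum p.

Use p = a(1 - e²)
a = 20 Mm = 2 × 10^7 m
e = 0.25,  e² = 0.0625,  1 − e² = 0.9375
p = a(1 − e²) = 2 × 10^7 m × 0.9375 = 1.875 × 10^7 m ≈ 18.75 Mm

Final answer: p = 18.75 Mm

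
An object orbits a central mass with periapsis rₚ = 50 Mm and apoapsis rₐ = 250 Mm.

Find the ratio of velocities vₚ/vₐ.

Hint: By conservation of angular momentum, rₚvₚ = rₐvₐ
rₚ = 50 Mm = 5 × 10^7 m
rₐ = 250 Mm = 2.5 × 10^8 m
rₚvₚ = rₐvₐ  ⇒  vₚ/vₐ = rₐ/rₚ
vₚ/vₐ = (2.5 × 10^8) / (5 × 10^7) = 5

Final answer: vₚ/vₐ = 5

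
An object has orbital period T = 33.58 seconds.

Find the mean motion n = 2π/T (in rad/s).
T = 33.58 seconds
n = 2π / 33.58 s = 0.187111 rad/s ≈ 0.1871 rad/s

Final answer: n = 0.1871 rad/s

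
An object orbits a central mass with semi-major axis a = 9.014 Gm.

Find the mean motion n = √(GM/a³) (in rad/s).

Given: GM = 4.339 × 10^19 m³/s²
a = 9.014 Gm = 9.014 × 10^9 m
GM = 4.339 × 10^19 m³/s²
a³ = 7.32407 × 10^29 m³
GM/a³ = (4.339 × 10^19) / (7.32407 × 10^29) = 5.9243 × 10^-11 s⁻²
n = √(GM/a³) = 7.69695 × 10^-6 rad/s ≈ 7.697 × 10^-6 rad/s

Final answer: n = 7.697 × 10^-6 rad/s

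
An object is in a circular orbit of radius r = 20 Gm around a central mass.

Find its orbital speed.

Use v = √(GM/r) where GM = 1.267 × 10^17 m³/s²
r = 20 Gm = 2 × 10^10 m
GM = 1.267 × 10^17 m³/s²
GM/r = (1.267 × 10^17) / (2 × 10^10) = 6.335 × 10^6 m²/s²
v = √(GM/r) = 2516.94 m/s ≈ 2.517 km/s

Final answer: 2.517 km/s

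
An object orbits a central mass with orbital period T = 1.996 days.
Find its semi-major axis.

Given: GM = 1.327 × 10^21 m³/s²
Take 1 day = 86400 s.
T = 1.996 days = 172454 s
GM = 1.327 × 10^21 m³/s²
Kepler's third law: a³ = GM T² / (4π²)
T² = 2.97405 × 10^10 s²
a³ = (1.327 × 10^21) × (2.97405 × 10^10) / (4π²) = 9.99677 × 10^29 m³
a = (a³)^(1/3) = 9.99892 × 10^9 m ≈ 9.999 Gm

Final answer: 9.999 Gm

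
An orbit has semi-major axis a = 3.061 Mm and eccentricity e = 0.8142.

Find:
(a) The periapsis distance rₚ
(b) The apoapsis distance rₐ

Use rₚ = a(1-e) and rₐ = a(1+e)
a = 3.061 Mm = 3.061 × 10^6 m
e = 0.8142:  1 − e = 0.1858,  1 + e = 1.8142
(a) rₚ = a(1 − e) = 3.061 × 10^6 m × 0.1858 = 568734 m ≈ 568.7 km
(b) rₐ = a(1 + e) = 3.061 × 10^6 m × 1.8142 = 5.55327 × 10^6 m ≈ 5.553 Mm

Final answer:
(a) rₚ = 568.7 km
(b) rₐ = 5.553 Mm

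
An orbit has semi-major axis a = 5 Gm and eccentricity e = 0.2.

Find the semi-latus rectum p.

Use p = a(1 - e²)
a = 5 Gm = 5 × 10^9 m
e = 0.2,  e² = 0.04,  1 − e² = 0.96
p = a(1 − e²) = 5 × 10^9 m × 0.96 = 4.8 × 10^9 m ≈ 4.8 Gm

Final answer: p = 4.8 Gm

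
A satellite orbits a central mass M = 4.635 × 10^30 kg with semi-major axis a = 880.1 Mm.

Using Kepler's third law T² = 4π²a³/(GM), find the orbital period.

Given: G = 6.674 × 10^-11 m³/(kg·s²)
M = 4.635 × 10^30 kg
GM = G × M = 6.674 × 10^-11 × 4.635 × 10^30 = 3.0934 × 10^20 m³/s²
a = 880.1 Mm = 8.801 × 10^8 m
a³ = 6.81704 × 10^26 m³
T = 2π √(a³/GM) = 2π √((6.81704 × 10^26) / (3.0934 × 10^20)) = 2π × 1484.5 s
T = 9327.39 s ≈ 2.591 hours

Final answer: 2.591 hours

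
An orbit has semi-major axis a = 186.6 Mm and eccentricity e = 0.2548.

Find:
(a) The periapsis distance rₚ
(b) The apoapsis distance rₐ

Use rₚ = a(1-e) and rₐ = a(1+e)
a = 186.6 Mm = 1.866 × 10^8 m
e = 0.2548:  1 − e = 0.7452,  1 + e = 1.2548
(a) rₚ = a(1 − e) = 1.866 × 10^8 m × 0.7452 = 1.39054 × 10^8 m ≈ 139.1 Mm
(b) rₐ = a(1 + e) = 1.866 × 10^8 m × 1.2548 = 2.34146 × 10^8 m ≈ 234.1 Mm

Final answer:
(a) rₚ = 139.1 Mm
(b) rₐ = 234.1 Mm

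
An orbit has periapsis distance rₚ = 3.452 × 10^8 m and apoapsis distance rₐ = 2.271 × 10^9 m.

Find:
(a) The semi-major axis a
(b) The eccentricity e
rₚ = 3.452 × 10^8 m
rₐ = 2.271 × 10^9 m
(a) a = (rₚ + rₐ)/2 = 1.3081 × 10^9 m ≈ 1.308 × 10^9 m
(b) e = (rₐ − rₚ)/(rₐ + rₚ) = (1.9258 × 10^9) / (2.6162 × 10^9) = 0.736106

Final answer:
(a) a = 1.308 × 10^9 m
(b) e = 0.7361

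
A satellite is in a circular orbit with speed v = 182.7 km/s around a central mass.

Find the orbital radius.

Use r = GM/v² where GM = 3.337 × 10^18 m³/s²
v = 182.7 km/s = 182700 m/s
GM = 3.337 × 10^18 m³/s²
v² = 3.33793 × 10^10 m²/s²
r = GM/v² = (3.337 × 10^18) / (3.33793 × 10^10) = 9.99722 × 10^7 m ≈ 99.97 Mm

Final answer: 99.97 Mm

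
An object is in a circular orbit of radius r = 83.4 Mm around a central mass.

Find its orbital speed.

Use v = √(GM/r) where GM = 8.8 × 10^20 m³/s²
r = 83.4 Mm = 8.34 × 10^7 m
GM = 8.8 × 10^20 m³/s²
GM/r = (8.8 × 10^20) / (8.34 × 10^7) = 1.05516 × 10^13 m²/s²
v = √(GM/r) = 3.24832 × 10^6 m/s ≈ 3248 km/s

Final answer: 3248 km/s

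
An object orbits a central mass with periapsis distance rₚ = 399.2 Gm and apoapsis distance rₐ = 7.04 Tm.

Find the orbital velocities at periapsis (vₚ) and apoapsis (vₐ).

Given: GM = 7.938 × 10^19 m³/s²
rₚ = 399.2 Gm = 3.992 × 10^11 m
rₐ = 7.04 Tm = 7.04 × 10^12 m
GM = 7.938 × 10^19 m³/s²
a = (rₚ + rₐ)/2 = 3.7196 × 10^12 m
Vis-viva: v² = GM (2/r − 1/a)
vₚ² = 7.938 × 10^19 × (5.01002 × 10^-12 − 2.68846 × 10^-13) = 3.76354 × 10^8 m²/s²
vₚ = 19399.9 m/s ≈ 19.4 km/s
vₐ² = 7.938 × 10^19 × (2.84091 × 10^-13 − 2.68846 × 10^-13) = 1.21013 × 10^6 m²/s²
vₐ = 1100.06 m/s ≈ 1.1 km/s

Final answer: vₚ = 19.4 km/s, vₐ = 1.1 km/s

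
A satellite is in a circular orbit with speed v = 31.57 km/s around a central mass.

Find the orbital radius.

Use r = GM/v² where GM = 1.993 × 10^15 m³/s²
v = 31.57 km/s = 31570 m/s
GM = 1.993 × 10^15 m³/s²
v² = 9.96665 × 10^8 m²/s²
r = GM/v² = (1.993 × 10^15) / (9.96665 × 10^8) = 1.99967 × 10^6 m ≈ 2 Mm

Final answer: 2 Mm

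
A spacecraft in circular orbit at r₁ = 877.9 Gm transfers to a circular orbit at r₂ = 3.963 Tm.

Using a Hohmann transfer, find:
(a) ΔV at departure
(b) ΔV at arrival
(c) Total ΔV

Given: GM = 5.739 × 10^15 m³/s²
r₁ = 877.9 Gm = 8.779 × 10^11 m
r₂ = 3.963 Tm = 3.963 × 10^12 m
GM = 5.739 × 10^15 m³/s²
Transfer ellipse: a_t = (r₁ + r₂)/2 = 2.42045 × 10^12 m
Circular speed at r₁: v₁ = √(GM/r₁) = 80.8529 m/s
Transfer speed at r₁ (periapsis): v₁ₜ = √(GM(2/r₁ − 1/a_t)) = 103.457 m/s
(a) ΔV₁ = v₁ₜ − v₁ = 22.604 m/s ≈ 22.6 m/s
Circular speed at r₂: v₂ = √(GM/r₂) = 38.0545 m/s
Transfer speed at r₂ (apoapsis): v₂ₜ = √(GM(2/r₂ − 1/a_t)) = 22.9182 m/s
(b) ΔV₂ = v₂ − v₂ₜ = 15.1363 m/s ≈ 15.14 m/s
(c) ΔV_total = ΔV₁ + ΔV₂ = 37.7403 m/s ≈ 37.74 m/s

Final answer:
(a) ΔV₁ = 22.6 m/s
(b) ΔV₂ = 15.14 m/s
(c) ΔV_total = 37.74 m/s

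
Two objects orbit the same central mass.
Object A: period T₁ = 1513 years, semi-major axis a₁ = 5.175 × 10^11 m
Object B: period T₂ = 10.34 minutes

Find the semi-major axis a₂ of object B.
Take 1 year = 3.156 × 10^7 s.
T₁ = 1513 years = 4.77503 × 10^10 s
T₂ = 10.34 minutes = 620.4 s
a₁ = 5.175 × 10^11 m
Kepler's third law: (T₂/T₁)² = (a₂/a₁)³  ⇒  a₂ = a₁ (T₂/T₁)^(2/3)
T₂/T₁ = 1.29926 × 10^-8
(T₂/T₁)^(2/3) = 5.52667 × 10^-6
a₂ = 5.175 × 10^11 m × 5.52667 × 10^-6 = 2.86005 × 10^6 m ≈ 2.86 × 10^6 m

Final answer: a₂ = 2.86 × 10^6 m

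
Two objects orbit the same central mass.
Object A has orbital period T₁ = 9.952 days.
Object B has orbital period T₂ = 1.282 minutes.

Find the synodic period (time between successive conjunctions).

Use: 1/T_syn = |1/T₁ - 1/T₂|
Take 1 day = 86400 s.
T₁ = 9.952 days = 859853 s
T₂ = 1.282 minutes = 76.92 s
1/T₁ = 1.16299 × 10^-6 s⁻¹
1/T₂ = 0.0130005 s⁻¹
|1/T₁ − 1/T₂| = 0.0129994 s⁻¹
T_syn = 1 / |1/T₁ − 1/T₂| = 76.9269 s ≈ 1.282 minutes

Final answer: T_syn = 1.282 minutes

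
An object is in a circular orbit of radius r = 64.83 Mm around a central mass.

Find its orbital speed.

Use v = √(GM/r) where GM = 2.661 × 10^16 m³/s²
r = 64.83 Mm = 6.483 × 10^7 m
GM = 2.661 × 10^16 m³/s²
GM/r = (2.661 × 10^16) / (6.483 × 10^7) = 4.10458 × 10^8 m²/s²
v = √(GM/r) = 20259.8 m/s ≈ 20.26 km/s

Final answer: 20.26 km/s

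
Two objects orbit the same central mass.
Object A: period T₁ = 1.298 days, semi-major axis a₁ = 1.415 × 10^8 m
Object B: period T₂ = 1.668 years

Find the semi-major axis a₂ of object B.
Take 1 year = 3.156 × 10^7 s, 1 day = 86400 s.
T₁ = 1.298 days = 112147 s
T₂ = 1.668 years = 5.26421 × 10^7 s
a₁ = 1.415 × 10^8 m
Kepler's third law: (T₂/T₁)² = (a₂/a₁)³  ⇒  a₂ = a₁ (T₂/T₁)^(2/3)
T₂/T₁ = 469.402
(T₂/T₁)^(2/3) = 60.399
a₂ = 1.415 × 10^8 m × 60.399 = 8.54646 × 10^9 m ≈ 8.546 × 10^9 m

Final answer: a₂ = 8.546 × 10^9 m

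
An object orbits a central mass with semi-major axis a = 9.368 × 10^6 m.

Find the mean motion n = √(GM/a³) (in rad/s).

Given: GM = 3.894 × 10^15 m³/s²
a = 9.368 × 10^6 m
GM = 3.894 × 10^15 m³/s²
a³ = 8.2213 × 10^20 m³
GM/a³ = (3.894 × 10^15) / (8.2213 × 10^20) = 4.73648 × 10^-6 s⁻²
n = √(GM/a³) = 0.00217634 rad/s ≈ 0.002176 rad/s

Final answer: n = 0.002176 rad/s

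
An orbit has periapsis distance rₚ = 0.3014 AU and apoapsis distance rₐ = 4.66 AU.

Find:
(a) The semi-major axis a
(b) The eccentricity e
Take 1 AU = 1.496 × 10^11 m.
rₚ = 0.3014 AU = 4.50894 × 10^10 m
rₐ = 4.66 AU = 6.97136 × 10^11 m
(a) a = (rₚ + rₐ)/2 = 3.71113 × 10^11 m ≈ 2.481 AU
(b) e = (rₐ − rₚ)/(rₐ + rₚ) = (6.52047 × 10^11) / (7.42225 × 10^11) = 0.878502

Final answer:
(a) a = 2.481 AU
(b) e = 0.8785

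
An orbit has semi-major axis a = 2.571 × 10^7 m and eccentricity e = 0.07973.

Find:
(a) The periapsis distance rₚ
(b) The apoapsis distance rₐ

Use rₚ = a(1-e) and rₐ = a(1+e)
a = 2.571 × 10^7 m
e = 0.07973:  1 − e = 0.92027,  1 + e = 1.07973
(a) rₚ = a(1 − e) = 2.571 × 10^7 m × 0.92027 = 2.36601 × 10^7 m ≈ 2.366 × 10^7 m
(b) rₐ = a(1 + e) = 2.571 × 10^7 m × 1.07973 = 2.77599 × 10^7 m ≈ 2.776 × 10^7 m

Final answer:
(a) rₚ = 2.366 × 10^7 m
(b) rₐ = 2.776 × 10^7 m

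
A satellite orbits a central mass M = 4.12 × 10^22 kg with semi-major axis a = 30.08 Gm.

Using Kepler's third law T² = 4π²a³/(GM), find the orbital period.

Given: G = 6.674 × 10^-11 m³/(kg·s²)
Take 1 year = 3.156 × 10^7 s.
M = 4.12 × 10^22 kg
GM = G × M = 6.674 × 10^-11 × 4.12 × 10^22 = 2.74969 × 10^12 m³/s²
a = 30.08 Gm = 3.008 × 10^10 m
a³ = 2.72166 × 10^31 m³
T = 2π √(a³/GM) = 2π √((2.72166 × 10^31) / (2.74969 × 10^12)) = 2π × 3.14612 × 10^9 s
T = 1.97676 × 10^10 s ≈ 626.4 years

Final answer: 626.4 years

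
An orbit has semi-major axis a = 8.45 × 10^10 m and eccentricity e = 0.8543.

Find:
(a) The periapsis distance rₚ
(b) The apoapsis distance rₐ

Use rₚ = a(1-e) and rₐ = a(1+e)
a = 8.45 × 10^10 m
e = 0.8543:  1 − e = 0.1457,  1 + e = 1.8543
(a) rₚ = a(1 − e) = 8.45 × 10^10 m × 0.1457 = 1.23117 × 10^10 m ≈ 1.231 × 10^10 m
(b) rₐ = a(1 + e) = 8.45 × 10^10 m × 1.8543 = 1.56688 × 10^11 m ≈ 1.567 × 10^11 m

Final answer:
(a) rₚ = 1.231 × 10^10 m
(b) rₐ = 1.567 × 10^11 m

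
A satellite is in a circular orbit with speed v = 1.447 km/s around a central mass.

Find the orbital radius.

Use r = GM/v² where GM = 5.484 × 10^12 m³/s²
v = 1.447 km/s = 1447 m/s
GM = 5.484 × 10^12 m³/s²
v² = 2.09381 × 10^6 m²/s²
r = GM/v² = (5.484 × 10^12) / (2.09381 × 10^6) = 2.61915 × 10^6 m ≈ 2.619 Mm

Final answer: 2.619 Mm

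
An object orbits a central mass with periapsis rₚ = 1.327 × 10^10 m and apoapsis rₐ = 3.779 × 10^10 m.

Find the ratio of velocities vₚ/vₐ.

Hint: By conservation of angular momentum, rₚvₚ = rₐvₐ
rₚ = 1.327 × 10^10 m
rₐ = 3.779 × 10^10 m
rₚvₚ = rₐvₐ  ⇒  vₚ/vₐ = rₐ/rₚ
vₚ/vₐ = (3.779 × 10^10) / (1.327 × 10^10) = 2.84778

Final answer: vₚ/vₐ = 2.848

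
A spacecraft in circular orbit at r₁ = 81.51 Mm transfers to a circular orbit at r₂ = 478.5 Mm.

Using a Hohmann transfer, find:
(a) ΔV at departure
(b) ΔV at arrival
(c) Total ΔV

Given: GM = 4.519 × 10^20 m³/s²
r₁ = 81.51 Mm = 8.151 × 10^7 m
r₂ = 478.5 Mm = 4.785 × 10^8 m
GM = 4.519 × 10^20 m³/s²
Transfer ellipse: a_t = (r₁ + r₂)/2 = 2.80005 × 10^8 m
Circular speed at r₁: v₁ = √(GM/r₁) = 2.35459 × 10^6 m/s
Transfer speed at r₁ (periapsis): v₁ₜ = √(GM(2/r₁ − 1/a_t)) = 3.07804 × 10^6 m/s
(a) ΔV₁ = v₁ₜ − v₁ = 723444 m/s ≈ 723.4 km/s
Circular speed at r₂: v₂ = √(GM/r₂) = 971807 m/s
Transfer speed at r₂ (apoapsis): v₂ₜ = √(GM(2/r₂ − 1/a_t)) = 524328 m/s
(b) ΔV₂ = v₂ − v₂ₜ = 447480 m/s ≈ 447.5 km/s
(c) ΔV_total = ΔV₁ + ΔV₂ = 1.17092 × 10^6 m/s ≈ 1171 km/s

Final answer:
(a) ΔV₁ = 723.4 km/s
(b) ΔV₂ = 447.5 km/s
(c) ΔV_total = 1171 km/s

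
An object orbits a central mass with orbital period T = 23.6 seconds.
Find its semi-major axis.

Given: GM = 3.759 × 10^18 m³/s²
T = 23.6 seconds
GM = 3.759 × 10^18 m³/s²
Kepler's third law: a³ = GM T² / (4π²)
T² = 556.96 s²
a³ = (3.759 × 10^18) × 556.96 / (4π²) = 5.30318 × 10^19 m³
a = (a³)^(1/3) = 3.75704 × 10^6 m ≈ 3.757 Mm

Final answer: 3.757 Mm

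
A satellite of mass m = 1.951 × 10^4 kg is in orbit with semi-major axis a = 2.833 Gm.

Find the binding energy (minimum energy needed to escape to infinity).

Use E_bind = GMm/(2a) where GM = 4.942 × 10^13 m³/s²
a = 2.833 Gm = 2.833 × 10^9 m
GM = 4.942 × 10^13 m³/s²
m = 1.951 × 10^4 kg
GMm = 4.942 × 10^13 × 19510 = 9.64184 × 10^17 m³·kg/s²
2a = 5.666 × 10^9 m
E_bind = GMm/(2a) = 1.7017 × 10^8 J ≈ 170.2 MJ

Final answer: 170.2 MJ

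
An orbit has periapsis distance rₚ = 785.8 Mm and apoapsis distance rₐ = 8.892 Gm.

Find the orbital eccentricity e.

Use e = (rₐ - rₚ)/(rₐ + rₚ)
rₚ = 785.8 Mm = 7.858 × 10^8 m
rₐ = 8.892 Gm = 8.892 × 10^9 m
rₐ − rₚ = 8.1062 × 10^9 m
rₐ + rₚ = 9.6778 × 10^9 m
e = (rₐ − rₚ)/(rₐ + rₚ) = 0.837608

Final answer: e = 0.8376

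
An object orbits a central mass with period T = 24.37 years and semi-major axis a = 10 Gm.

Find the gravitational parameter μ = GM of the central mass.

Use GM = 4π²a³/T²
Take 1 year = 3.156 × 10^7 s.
T = 24.37 years = 7.69117 × 10^8 s
a = 10 Gm = 1 × 10^10 m
a³ = 1 × 10^30 m³
T² = 5.91541 × 10^17 s²
GM = 4π² × (1 × 10^30) / (5.91541 × 10^17) = 6.67382 × 10^13 m³/s²
GM ≈ 6.674 × 10^13 m³/s²

Final answer: GM = 6.674 × 10^13 m³/s²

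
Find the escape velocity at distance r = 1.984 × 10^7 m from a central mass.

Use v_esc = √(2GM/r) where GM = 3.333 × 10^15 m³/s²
r = 1.984 × 10^7 m
GM = 3.333 × 10^15 m³/s²
2GM/r = 2 × (3.333 × 10^15) / (1.984 × 10^7) = 3.35988 × 10^8 m²/s²
v_esc = √(2GM/r) = 18330 m/s ≈ 18.33 km/s

Final answer: 18.33 km/s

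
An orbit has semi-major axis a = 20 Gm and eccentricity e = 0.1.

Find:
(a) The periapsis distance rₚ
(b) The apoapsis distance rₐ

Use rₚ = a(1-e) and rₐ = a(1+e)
a = 20 Gm = 2 × 10^10 m
e = 0.1:  1 − e = 0.9,  1 + e = 1.1
(a) rₚ = a(1 − e) = 2 × 10^10 m × 0.9 = 1.8 × 10^10 m ≈ 18 Gm
(b) rₐ = a(1 + e) = 2 × 10^10 m × 1.1 = 2.2 × 10^10 m ≈ 22 Gm

Final answer:
(a) rₚ = 18 Gm
(b) rₐ = 22 Gm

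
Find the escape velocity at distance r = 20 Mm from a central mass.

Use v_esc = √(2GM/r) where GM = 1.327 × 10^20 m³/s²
r = 20 Mm = 2 × 10^7 m
GM = 1.327 × 10^20 m³/s²
2GM/r = 2 × (1.327 × 10^20) / (2 × 10^7) = 1.327 × 10^13 m²/s²
v_esc = √(2GM/r) = 3.6428 × 10^6 m/s ≈ 3643 km/s

Final answer: 3643 km/s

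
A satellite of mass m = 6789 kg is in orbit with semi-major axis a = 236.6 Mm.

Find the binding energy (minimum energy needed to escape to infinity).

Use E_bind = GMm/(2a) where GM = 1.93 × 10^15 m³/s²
a = 236.6 Mm = 2.366 × 10^8 m
GM = 1.93 × 10^15 m³/s²
m = 6789 kg
GMm = 1.93 × 10^15 × 6789 = 1.31028 × 10^19 m³·kg/s²
2a = 4.732 × 10^8 m
E_bind = GMm/(2a) = 2.76897 × 10^10 J ≈ 27.69 GJ

Final answer: 27.69 GJ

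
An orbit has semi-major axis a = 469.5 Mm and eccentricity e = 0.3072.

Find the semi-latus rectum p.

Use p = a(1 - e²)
a = 469.5 Mm = 4.695 × 10^8 m
e = 0.3072,  e² = 0.0943718,  1 − e² = 0.905628
p = a(1 − e²) = 4.695 × 10^8 m × 0.905628 = 4.25192 × 10^8 m ≈ 425.2 Mm

Final answer: p = 425.2 Mm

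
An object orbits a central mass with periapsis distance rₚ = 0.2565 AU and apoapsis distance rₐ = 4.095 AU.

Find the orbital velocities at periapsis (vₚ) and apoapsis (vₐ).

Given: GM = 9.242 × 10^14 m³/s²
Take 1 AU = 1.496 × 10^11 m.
rₚ = 0.2565 AU = 3.83724 × 10^10 m
rₐ = 4.095 AU = 6.12612 × 10^11 m
GM = 9.242 × 10^14 m³/s²
a = (rₚ + rₐ)/2 = 3.25492 × 10^11 m
Vis-viva: v² = GM (2/r − 1/a)
vₚ² = 9.242 × 10^14 × (5.21208 × 10^-11 − 3.07227 × 10^-12) = 45330.6 m²/s²
vₚ = 212.91 m/s ≈ 212.9 m/s
vₐ² = 9.242 × 10^14 × (3.26471 × 10^-12 − 3.07227 × 10^-12) = 177.852 m²/s²
vₐ = 13.3361 m/s ≈ 13.34 m/s

Final answer: vₚ = 212.9 m/s, vₐ = 13.34 m/s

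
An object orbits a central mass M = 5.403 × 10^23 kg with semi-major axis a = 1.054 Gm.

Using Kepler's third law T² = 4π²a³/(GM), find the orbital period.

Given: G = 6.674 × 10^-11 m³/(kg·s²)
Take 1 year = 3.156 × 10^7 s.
M = 5.403 × 10^23 kg
GM = G × M = 6.674 × 10^-11 × 5.403 × 10^23 = 3.60596 × 10^13 m³/s²
a = 1.054 Gm = 1.054 × 10^9 m
a³ = 1.17091 × 10^27 m³
T = 2π √(a³/GM) = 2π √((1.17091 × 10^27) / (3.60596 × 10^13)) = 2π × 5.69837 × 10^6 s
T = 3.58039 × 10^7 s ≈ 1.134 years

Final answer: 1.134 years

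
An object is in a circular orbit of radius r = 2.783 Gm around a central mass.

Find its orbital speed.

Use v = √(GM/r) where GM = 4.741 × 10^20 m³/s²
r = 2.783 Gm = 2.783 × 10^9 m
GM = 4.741 × 10^20 m³/s²
GM/r = (4.741 × 10^20) / (2.783 × 10^9) = 1.70356 × 10^11 m²/s²
v = √(GM/r) = 412742 m/s ≈ 412.7 km/s

Final answer: 412.7 km/s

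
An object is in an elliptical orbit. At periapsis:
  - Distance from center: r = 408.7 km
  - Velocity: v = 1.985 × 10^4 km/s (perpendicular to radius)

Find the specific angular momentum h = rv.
r = 408.7 km = 408700 m
v = 1.985 × 10^4 km/s = 1.985 × 10^7 m/s
h = rv = 408700 × 1.985 × 10^7 = 8.1127 × 10^12 m²/s ≈ 8.113 × 10^12 m²/s

Final answer: h = 8.113 × 10^12 m²/s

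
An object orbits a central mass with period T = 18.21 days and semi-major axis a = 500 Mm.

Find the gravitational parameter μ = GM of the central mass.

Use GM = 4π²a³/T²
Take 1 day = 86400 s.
T = 18.21 days = 1.57334 × 10^6 s
a = 500 Mm = 5 × 10^8 m
a³ = 1.25 × 10^26 m³
T² = 2.47541 × 10^12 s²
GM = 4π² × (1.25 × 10^26) / (2.47541 × 10^12) = 1.99353 × 10^15 m³/s²
GM ≈ 1.994 × 10^15 m³/s²

Final answer: GM = 1.994 × 10^15 m³/s²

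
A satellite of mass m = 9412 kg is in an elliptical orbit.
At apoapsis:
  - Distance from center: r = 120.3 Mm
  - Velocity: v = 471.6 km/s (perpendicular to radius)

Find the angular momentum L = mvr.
r = 120.3 Mm = 1.203 × 10^8 m
v = 471.6 km/s = 471600 m/s
vr = 471600 × 1.203 × 10^8 = 5.67335 × 10^13 m²/s
L = m × vr = 9412 × 5.67335 × 10^13 = 5.33976 × 10^17 kg·m²/s ≈ 5.34 × 10^17 kg·m²/s

Final answer: L = 5.34 × 10^17 kg·m²/s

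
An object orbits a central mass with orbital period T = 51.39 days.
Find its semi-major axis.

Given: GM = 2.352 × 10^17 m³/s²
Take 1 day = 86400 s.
T = 51.39 days = 4.4401 × 10^6 s
GM = 2.352 × 10^17 m³/s²
Kepler's third law: a³ = GM T² / (4π²)
T² = 1.97145 × 10^13 s²
a³ = (2.352 × 10^17) × (1.97145 × 10^13) / (4π²) = 1.17453 × 10^29 m³
a = (a³)^(1/3) = 4.89727 × 10^9 m ≈ 4.897 × 10^9 m

Final answer: 4.897 × 10^9 m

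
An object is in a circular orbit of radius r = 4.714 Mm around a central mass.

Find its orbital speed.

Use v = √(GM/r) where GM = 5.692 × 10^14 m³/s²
r = 4.714 Mm = 4.714 × 10^6 m
GM = 5.692 × 10^14 m³/s²
GM/r = (5.692 × 10^14) / (4.714 × 10^6) = 1.20747 × 10^8 m²/s²
v = √(GM/r) = 10988.5 m/s ≈ 10.99 km/s

Final answer: 10.99 km/s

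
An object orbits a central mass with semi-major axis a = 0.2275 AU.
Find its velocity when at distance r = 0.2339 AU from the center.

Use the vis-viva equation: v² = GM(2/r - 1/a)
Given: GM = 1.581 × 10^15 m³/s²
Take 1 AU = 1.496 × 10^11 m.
a = 0.2275 AU = 3.4034 × 10^10 m
r = 0.2339 AU = 3.49914 × 10^10 m
GM = 1.581 × 10^15 m³/s²
2/r − 1/a = 5.71568 × 10^-11 − 2.93824 × 10^-11 = 2.77745 × 10^-11 m⁻¹
v² = GM (2/r − 1/a) = 43911.4 m²/s²
v = 209.55 m/s ≈ 209.6 m/s

Final answer: 209.6 m/s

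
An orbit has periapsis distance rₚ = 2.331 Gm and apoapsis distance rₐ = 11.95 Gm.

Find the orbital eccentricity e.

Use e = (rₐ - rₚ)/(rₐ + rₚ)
rₚ = 2.331 Gm = 2.331 × 10^9 m
rₐ = 11.95 Gm = 1.195 × 10^10 m
rₐ − rₚ = 9.619 × 10^9 m
rₐ + rₚ = 1.4281 × 10^10 m
e = (rₐ − rₚ)/(rₐ + rₚ) = 0.673552

Final answer: e = 0.6736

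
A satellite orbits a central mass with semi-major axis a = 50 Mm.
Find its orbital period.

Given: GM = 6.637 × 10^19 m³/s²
a = 50 Mm = 5 × 10^7 m
GM = 6.637 × 10^19 m³/s²
a³ = 1.25 × 10^23 m³
T = 2π √(a³/GM) = 2π √((1.25 × 10^23) / (6.637 × 10^19)) = 2π × 43.3979 s
T = 272.677 s ≈ 4.545 minutes

Final answer: 4.545 minutes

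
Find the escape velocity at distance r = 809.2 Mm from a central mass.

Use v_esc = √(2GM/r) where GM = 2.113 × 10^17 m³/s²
r = 809.2 Mm = 8.092 × 10^8 m
GM = 2.113 × 10^17 m³/s²
2GM/r = 2 × (2.113 × 10^17) / (8.092 × 10^8) = 5.22244 × 10^8 m²/s²
v_esc = √(2GM/r) = 22852.7 m/s ≈ 22.85 km/s

Final answer: 22.85 km/s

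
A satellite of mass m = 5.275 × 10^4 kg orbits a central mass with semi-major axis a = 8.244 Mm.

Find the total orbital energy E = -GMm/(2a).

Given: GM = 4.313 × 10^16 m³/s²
a = 8.244 Mm = 8.244 × 10^6 m
GM = 4.313 × 10^16 m³/s²
2a = 1.6488 × 10^7 m
GMm = 4.313 × 10^16 × 52750 = 2.27511 × 10^21 m³·kg/s²
E = −GMm/(2a) = -1.37986 × 10^14 J ≈ -138 TJ

Final answer: -138 TJ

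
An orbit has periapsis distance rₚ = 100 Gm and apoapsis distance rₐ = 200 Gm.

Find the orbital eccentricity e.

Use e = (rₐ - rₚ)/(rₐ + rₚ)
rₚ = 100 Gm = 1 × 10^11 m
rₐ = 200 Gm = 2 × 10^11 m
rₐ − rₚ = 1 × 10^11 m
rₐ + rₚ = 3 × 10^11 m
e = (rₐ − rₚ)/(rₐ + rₚ) = 0.333333

Final answer: e = 0.3333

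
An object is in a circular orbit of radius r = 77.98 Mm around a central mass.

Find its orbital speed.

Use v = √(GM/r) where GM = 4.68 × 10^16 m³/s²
r = 77.98 Mm = 7.798 × 10^7 m
GM = 4.68 × 10^16 m³/s²
GM/r = (4.68 × 10^16) / (7.798 × 10^7) = 6.00154 × 10^8 m²/s²
v = √(GM/r) = 24498 m/s ≈ 24.5 km/s

Final answer: 24.5 km/s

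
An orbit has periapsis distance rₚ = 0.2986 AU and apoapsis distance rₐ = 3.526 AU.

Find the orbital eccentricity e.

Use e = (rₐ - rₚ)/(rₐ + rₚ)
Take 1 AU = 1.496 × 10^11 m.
rₚ = 0.2986 AU = 4.46706 × 10^10 m
rₐ = 3.526 AU = 5.2749 × 10^11 m
rₐ − rₚ = 4.82819 × 10^11 m
rₐ + rₚ = 5.7216 × 10^11 m
e = (rₐ − rₚ)/(rₐ + rₚ) = 0.843853

Final answer: e = 0.8439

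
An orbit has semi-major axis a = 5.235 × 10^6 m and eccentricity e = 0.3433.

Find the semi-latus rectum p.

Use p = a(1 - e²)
a = 5.235 × 10^6 m
e = 0.3433,  e² = 0.117855,  1 − e² = 0.882145
p = a(1 − e²) = 5.235 × 10^6 m × 0.882145 = 4.61803 × 10^6 m ≈ 4.618 × 10^6 m

Final answer: p = 4.618 × 10^6 m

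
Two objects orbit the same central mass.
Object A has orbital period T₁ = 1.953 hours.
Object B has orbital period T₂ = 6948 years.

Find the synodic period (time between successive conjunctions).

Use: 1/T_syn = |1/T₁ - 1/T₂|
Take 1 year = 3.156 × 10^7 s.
T₁ = 1.953 hours = 7030.8 s
T₂ = 6948 years = 2.19279 × 10^11 s
1/T₁ = 0.000142231 s⁻¹
1/T₂ = 4.5604 × 10^-12 s⁻¹
|1/T₁ − 1/T₂| = 0.000142231 s⁻¹
T_syn = 1 / |1/T₁ − 1/T₂| = 7030.8 s ≈ 1.953 hours

Final answer: T_syn = 1.953 hours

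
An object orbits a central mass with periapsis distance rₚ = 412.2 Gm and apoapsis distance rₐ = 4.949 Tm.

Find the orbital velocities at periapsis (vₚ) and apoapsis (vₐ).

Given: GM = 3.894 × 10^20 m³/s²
rₚ = 412.2 Gm = 4.122 × 10^11 m
rₐ = 4.949 Tm = 4.949 × 10^12 m
GM = 3.894 × 10^20 m³/s²
a = (rₚ + rₐ)/2 = 2.6806 × 10^12 m
Vis-viva: v² = GM (2/r − 1/a)
vₚ² = 3.894 × 10^20 × (4.85201 × 10^-12 − 3.73051 × 10^-13) = 1.74411 × 10^9 m²/s²
vₚ = 41762.5 m/s ≈ 41.76 km/s
vₐ² = 3.894 × 10^20 × (4.04122 × 10^-13 − 3.73051 × 10^-13) = 1.20991 × 10^7 m²/s²
vₐ = 3478.38 m/s ≈ 3.478 km/s

Final answer: vₚ = 41.76 km/s, vₐ = 3.478 km/s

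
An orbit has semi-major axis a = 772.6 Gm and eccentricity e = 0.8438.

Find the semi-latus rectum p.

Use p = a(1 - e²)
a = 772.6 Gm = 7.726 × 10^11 m
e = 0.8438,  e² = 0.711998,  1 − e² = 0.288002
p = a(1 − e²) = 7.726 × 10^11 m × 0.288002 = 2.2251 × 10^11 m ≈ 222.5 Gm

Final answer: p = 222.5 Gm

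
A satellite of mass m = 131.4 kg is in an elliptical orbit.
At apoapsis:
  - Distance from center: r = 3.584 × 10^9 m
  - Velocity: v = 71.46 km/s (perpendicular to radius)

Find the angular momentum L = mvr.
r = 3.584 × 10^9 m
v = 71.46 km/s = 71460 m/s
vr = 71460 × 3.584 × 10^9 = 2.56113 × 10^14 m²/s
L = m × vr = 131.4 × 2.56113 × 10^14 = 3.36532 × 10^16 kg·m²/s ≈ 3.365 × 10^16 kg·m²/s

Final answer: L = 3.365 × 10^16 kg·m²/s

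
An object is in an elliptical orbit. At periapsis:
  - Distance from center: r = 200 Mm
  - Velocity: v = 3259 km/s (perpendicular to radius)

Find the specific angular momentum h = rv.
r = 200 Mm = 2 × 10^8 m
v = 3259 km/s = 3.259 × 10^6 m/s
h = rv = 2 × 10^8 × 3.259 × 10^6 = 6.518 × 10^14 m²/s ≈ 6.518 × 10^14 m²/s

Final answer: h = 6.518 × 10^14 m²/s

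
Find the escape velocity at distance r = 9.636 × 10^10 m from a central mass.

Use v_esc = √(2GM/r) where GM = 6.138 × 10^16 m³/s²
r = 9.636 × 10^10 m
GM = 6.138 × 10^16 m³/s²
2GM/r = 2 × (6.138 × 10^16) / (9.636 × 10^10) = 1.27397 × 10^6 m²/s²
v_esc = √(2GM/r) = 1128.7 m/s ≈ 1.129 km/s

Final answer: 1.129 km/s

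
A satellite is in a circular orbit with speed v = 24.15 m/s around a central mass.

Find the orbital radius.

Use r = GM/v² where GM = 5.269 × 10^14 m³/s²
v = 24.15 m/s
GM = 5.269 × 10^14 m³/s²
v² = 583.222 m²/s²
r = GM/v² = (5.269 × 10^14) / 583.222 = 9.03429 × 10^11 m ≈ 9.034 × 10^11 m

Final answer: 9.034 × 10^11 m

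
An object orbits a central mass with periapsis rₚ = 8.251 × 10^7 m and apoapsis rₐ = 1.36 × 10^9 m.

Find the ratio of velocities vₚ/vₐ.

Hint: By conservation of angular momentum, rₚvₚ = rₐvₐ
rₚ = 8.251 × 10^7 m
rₐ = 1.36 × 10^9 m
rₚvₚ = rₐvₐ  ⇒  vₚ/vₐ = rₐ/rₚ
vₚ/vₐ = (1.36 × 10^9) / (8.251 × 10^7) = 16.4829

Final answer: vₚ/vₐ = 16.48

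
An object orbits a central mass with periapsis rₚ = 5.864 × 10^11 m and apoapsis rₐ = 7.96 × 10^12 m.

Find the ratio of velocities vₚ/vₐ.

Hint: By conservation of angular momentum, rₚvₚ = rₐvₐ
rₚ = 5.864 × 10^11 m
rₐ = 7.96 × 10^12 m
rₚvₚ = rₐvₐ  ⇒  vₚ/vₐ = rₐ/rₚ
vₚ/vₐ = (7.96 × 10^12) / (5.864 × 10^11) = 13.5744

Final answer: vₚ/vₐ = 13.57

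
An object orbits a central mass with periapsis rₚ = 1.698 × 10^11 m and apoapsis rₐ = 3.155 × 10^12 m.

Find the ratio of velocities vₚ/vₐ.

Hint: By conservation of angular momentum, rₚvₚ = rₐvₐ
rₚ = 1.698 × 10^11 m
rₐ = 3.155 × 10^12 m
rₚvₚ = rₐvₐ  ⇒  vₚ/vₐ = rₐ/rₚ
vₚ/vₐ = (3.155 × 10^12) / (1.698 × 10^11) = 18.5807

Final answer: vₚ/vₐ = 18.58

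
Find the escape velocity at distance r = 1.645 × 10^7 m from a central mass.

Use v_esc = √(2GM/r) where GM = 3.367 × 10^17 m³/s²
r = 1.645 × 10^7 m
GM = 3.367 × 10^17 m³/s²
2GM/r = 2 × (3.367 × 10^17) / (1.645 × 10^7) = 4.09362 × 10^10 m²/s²
v_esc = √(2GM/r) = 202327 m/s ≈ 202.3 km/s

Final answer: 202.3 km/s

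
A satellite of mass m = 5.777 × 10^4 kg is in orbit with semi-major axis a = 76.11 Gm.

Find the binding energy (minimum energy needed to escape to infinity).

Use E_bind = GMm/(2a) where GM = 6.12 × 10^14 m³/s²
a = 76.11 Gm = 7.611 × 10^10 m
GM = 6.12 × 10^14 m³/s²
m = 5.777 × 10^4 kg
GMm = 6.12 × 10^14 × 57770 = 3.53552 × 10^19 m³·kg/s²
2a = 1.5222 × 10^11 m
E_bind = GMm/(2a) = 2.32264 × 10^8 J ≈ 232.3 MJ

Final answer: 232.3 MJ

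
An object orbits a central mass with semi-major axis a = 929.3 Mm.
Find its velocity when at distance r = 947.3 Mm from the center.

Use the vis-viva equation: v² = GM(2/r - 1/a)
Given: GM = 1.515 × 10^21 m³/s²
a = 929.3 Mm = 9.293 × 10^8 m
r = 947.3 Mm = 9.473 × 10^8 m
GM = 1.515 × 10^21 m³/s²
2/r − 1/a = 2.11126 × 10^-9 − 1.07608 × 10^-9 = 1.03518 × 10^-9 m⁻¹
v² = GM (2/r − 1/a) = 1.56831 × 10^12 m²/s²
v = 1.25232 × 10^6 m/s ≈ 1252 km/s

Final answer: 1252 km/s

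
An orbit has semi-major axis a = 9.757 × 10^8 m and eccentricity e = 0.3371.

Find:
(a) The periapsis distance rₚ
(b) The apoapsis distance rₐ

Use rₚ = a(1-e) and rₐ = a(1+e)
a = 9.757 × 10^8 m
e = 0.3371:  1 − e = 0.6629,  1 + e = 1.3371
(a) rₚ = a(1 − e) = 9.757 × 10^8 m × 0.6629 = 6.46792 × 10^8 m ≈ 6.468 × 10^8 m
(b) rₐ = a(1 + e) = 9.757 × 10^8 m × 1.3371 = 1.30461 × 10^9 m ≈ 1.305 × 10^9 m

Final answer:
(a) rₚ = 6.468 × 10^8 m
(b) rₐ = 1.305 × 10^9 m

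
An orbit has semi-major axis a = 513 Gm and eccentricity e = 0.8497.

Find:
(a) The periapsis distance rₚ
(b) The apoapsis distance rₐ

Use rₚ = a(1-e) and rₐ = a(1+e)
a = 513 Gm = 5.13 × 10^11 m
e = 0.8497:  1 − e = 0.1503,  1 + e = 1.8497
(a) rₚ = a(1 − e) = 5.13 × 10^11 m × 0.1503 = 7.71039 × 10^10 m ≈ 77.1 Gm
(b) rₐ = a(1 + e) = 5.13 × 10^11 m × 1.8497 = 9.48896 × 10^11 m ≈ 948.9 Gm

Final answer:
(a) rₚ = 77.1 Gm
(b) rₐ = 948.9 Gm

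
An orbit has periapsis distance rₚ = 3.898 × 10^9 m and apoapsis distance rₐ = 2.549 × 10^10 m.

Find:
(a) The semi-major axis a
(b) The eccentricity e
rₚ = 3.898 × 10^9 m
rₐ = 2.549 × 10^10 m
(a) a = (rₚ + rₐ)/2 = 1.4694 × 10^10 m ≈ 1.469 × 10^10 m
(b) e = (rₐ − rₚ)/(rₐ + rₚ) = (2.1592 × 10^10) / (2.9388 × 10^10) = 0.734722

Final answer:
(a) a = 1.469 × 10^10 m
(b) e = 0.7347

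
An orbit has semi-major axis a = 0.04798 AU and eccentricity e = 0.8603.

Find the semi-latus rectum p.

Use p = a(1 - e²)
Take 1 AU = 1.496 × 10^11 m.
a = 0.04798 AU = 7.17781 × 10^9 m
e = 0.8603,  e² = 0.740116,  1 − e² = 0.259884
p = a(1 − e²) = 7.17781 × 10^9 m × 0.259884 = 1.8654 × 10^9 m ≈ 0.01247 AU

Final answer: p = 0.01247 AU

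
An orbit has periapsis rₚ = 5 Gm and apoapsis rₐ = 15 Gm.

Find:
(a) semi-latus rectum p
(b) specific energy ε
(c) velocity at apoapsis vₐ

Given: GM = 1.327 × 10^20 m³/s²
rₚ = 5 Gm = 5 × 10^9 m
rₐ = 15 Gm = 1.5 × 10^10 m
GM = 1.327 × 10^20 m³/s²
a = (rₚ + rₐ)/2 = 1 × 10^10 m
e = (rₐ − rₚ)/(rₐ + rₚ) = (1 × 10^10) / (2 × 10^10) = 0.5
(a) 1 − e² = 0.75;  p = a(1 − e²) = 1 × 10^10 × 0.75 = 7.5 × 10^9 m ≈ 7.5 Gm
(b) 2a = 2 × 10^10 m;  ε = −GM/(2a) = -6.635 × 10^9 J/kg ≈ -6.635 GJ/kg
(c) vₐ² = GM (2/rₐ − 1/a) = 1.327 × 10^20 × (1.33333 × 10^-10 − 1 × 10^-10) = 4.42333 × 10^9 m²/s²;  vₐ = 66508.1 m/s ≈ 66.51 km/s

Final answer:
(a) semi-latus rectum p = 7.5 Gm
(b) specific energy ε = -6.635 GJ/kg
(c) velocity at apoapsis vₐ = 66.51 km/s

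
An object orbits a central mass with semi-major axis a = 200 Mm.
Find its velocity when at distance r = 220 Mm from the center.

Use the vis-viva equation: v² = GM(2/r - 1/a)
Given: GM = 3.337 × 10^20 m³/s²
a = 200 Mm = 2 × 10^8 m
r = 220 Mm = 2.2 × 10^8 m
GM = 3.337 × 10^20 m³/s²
2/r − 1/a = 9.09091 × 10^-9 − 5 × 10^-9 = 4.09091 × 10^-9 m⁻¹
v² = GM (2/r − 1/a) = 1.36514 × 10^12 m²/s²
v = 1.16839 × 10^6 m/s ≈ 1168 km/s

Final answer: 1168 km/s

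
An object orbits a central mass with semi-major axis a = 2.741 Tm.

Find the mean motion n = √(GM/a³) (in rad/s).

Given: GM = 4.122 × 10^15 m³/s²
a = 2.741 Tm = 2.741 × 10^12 m
GM = 4.122 × 10^15 m³/s²
a³ = 2.05934 × 10^37 m³
GM/a³ = (4.122 × 10^15) / (2.05934 × 10^37) = 2.00162 × 10^-22 s⁻²
n = √(GM/a³) = 1.41478 × 10^-11 rad/s ≈ 1.415 × 10^-11 rad/s

Final answer: n = 1.415 × 10^-11 rad/s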